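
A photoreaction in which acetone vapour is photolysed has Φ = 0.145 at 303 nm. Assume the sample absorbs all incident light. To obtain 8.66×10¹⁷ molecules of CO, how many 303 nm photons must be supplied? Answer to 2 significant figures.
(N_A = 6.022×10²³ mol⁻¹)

6.0×10¹⁸ photons

Product: 8.66×10¹⁷ / 6.022×10²³ = 1.438×10⁻⁶ mol.
Photons that must be absorbed: 1.438×10⁻⁶ / 0.145 = 9.917×10⁻⁶ mol.
Photon count: 9.917×10⁻⁶ × 6.022×10²³ = 6.0×10¹⁸.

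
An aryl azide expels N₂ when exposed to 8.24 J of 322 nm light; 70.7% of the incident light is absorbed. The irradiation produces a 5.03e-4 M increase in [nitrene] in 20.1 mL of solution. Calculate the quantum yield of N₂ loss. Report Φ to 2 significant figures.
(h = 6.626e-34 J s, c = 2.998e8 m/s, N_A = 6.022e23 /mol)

Φ = 0.64

Product: (5.03e-4 M)(0.0201 L) = 1.011e-5 mol.
Photon energy at 322 nm: hc/λ = (6.626e-34)(2.998e8)/(322e-9) = 6.169e-19 J.
Photons incident: 8.24 / 6.169e-19 = 1.336e19, i.e. 1.336e19/6.022e23 = 2.219e-5 mol.
Photons absorbed: 0.707 × 2.219e-5 = 1.569e-5 mol.
Φ = 1.011e-5 mol / 1.569e-5 mol photons = 0.64.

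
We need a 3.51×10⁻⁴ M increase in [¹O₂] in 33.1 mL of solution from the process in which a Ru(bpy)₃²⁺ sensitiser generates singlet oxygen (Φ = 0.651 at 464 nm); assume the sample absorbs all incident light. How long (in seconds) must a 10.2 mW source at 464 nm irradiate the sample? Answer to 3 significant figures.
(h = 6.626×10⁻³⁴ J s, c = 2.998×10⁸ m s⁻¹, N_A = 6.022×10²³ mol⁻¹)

t ≈ 451 s

Product: (3.51×10⁻⁴ M)(0.0331 L) = 1.162×10⁻⁵ mol.
Photons that must be absorbed: 1.162×10⁻⁵ / 0.651 = 1.785×10⁻⁵ mol.
Photon energy: hc/λ = 4.281×10⁻¹⁹ J; per mole, 2.578×10⁵ J mol⁻¹.
Energy required: 1.785×10⁻⁵ × 2.578×10⁵ = 4.602 J.
Time: 4.602 J / 0.0102 W = 451 s.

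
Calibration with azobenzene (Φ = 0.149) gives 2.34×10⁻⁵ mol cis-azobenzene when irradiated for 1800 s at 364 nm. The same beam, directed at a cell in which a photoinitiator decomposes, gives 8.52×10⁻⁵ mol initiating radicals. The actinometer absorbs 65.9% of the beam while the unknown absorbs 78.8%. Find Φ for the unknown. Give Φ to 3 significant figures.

Φ = 0.454

Photons absorbed by the actinometer: 2.34×10⁻⁵ / 0.149 = 1.570×10⁻⁴ mol.
Incident flux: 1.570×10⁻⁴ / 0.659 = 2.382×10⁻⁴ einstein.
Absorbed by unknown: 0.788 × 2.382×10⁻⁴ = 1.877×10⁻⁴ mol.
Φ(unknown) = 8.52×10⁻⁵ / 1.877×10⁻⁴ = 0.454.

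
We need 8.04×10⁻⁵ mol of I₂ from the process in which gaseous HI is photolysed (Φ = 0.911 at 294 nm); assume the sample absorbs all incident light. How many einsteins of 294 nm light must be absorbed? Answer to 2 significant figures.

8.8×10⁻⁵ einstein

Photons that must be absorbed: 8.04×10⁻⁵ / 0.911 = 8.825×10⁻⁵ mol.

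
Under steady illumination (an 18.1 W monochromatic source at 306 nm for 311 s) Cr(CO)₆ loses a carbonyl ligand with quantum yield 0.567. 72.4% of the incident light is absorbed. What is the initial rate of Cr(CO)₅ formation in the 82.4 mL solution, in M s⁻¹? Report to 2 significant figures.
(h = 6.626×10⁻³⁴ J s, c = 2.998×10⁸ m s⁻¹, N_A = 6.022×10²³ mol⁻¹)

Photon energy at 306 nm: hc/λ = (6.626×10⁻³⁴)(2.998×10⁸)/(306×10⁻⁹) = 6.492×10⁻¹⁹ J.
Energy delivered: (18.1 W)(311 s) = 5629 J.
Photons incident: 5629 / 6.492×10⁻¹⁹ = 8.671×10²¹, i.e. 8.671×10²¹/6.022×10²³ = 0.01440 mol.
Photons absorbed: 0.724 × 0.01440 = 0.01043 mol.
Product formed: 0.567 × 0.01043 = 0.005914 mol.
Rate: 0.005914 mol / (311 s × 0.0824 L) = 2.3×10⁻⁴ M s⁻¹.

2.3×10⁻⁴ M s⁻¹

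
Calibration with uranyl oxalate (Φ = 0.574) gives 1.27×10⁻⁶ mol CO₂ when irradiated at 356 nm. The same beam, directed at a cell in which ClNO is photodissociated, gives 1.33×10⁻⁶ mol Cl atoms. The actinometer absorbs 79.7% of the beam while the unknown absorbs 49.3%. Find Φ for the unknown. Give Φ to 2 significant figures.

Φ = 0.97

Photons absorbed by the actinometer: 1.27×10⁻⁶ / 0.574 = 2.213×10⁻⁶ mol.
Incident flux: 2.213×10⁻⁶ / 0.797 = 2.777×10⁻⁶ einstein.
Absorbed by unknown: 0.493 × 2.777×10⁻⁶ = 1.369×10⁻⁶ mol.
Φ(unknown) = 1.33×10⁻⁶ / 1.369×10⁻⁶ = 0.97.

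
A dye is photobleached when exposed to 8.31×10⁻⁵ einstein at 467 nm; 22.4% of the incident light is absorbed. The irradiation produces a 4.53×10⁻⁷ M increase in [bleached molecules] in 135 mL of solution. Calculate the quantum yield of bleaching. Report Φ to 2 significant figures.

Φ = 0.0033

Product: (4.53×10⁻⁷ M)(0.135 L) = 6.116×10⁻⁸ mol.
Photons absorbed: 0.224 × 8.31×10⁻⁵ = 1.861×10⁻⁵ mol.
Φ = 6.116×10⁻⁸ mol / 1.861×10⁻⁵ mol photons = 0.0033.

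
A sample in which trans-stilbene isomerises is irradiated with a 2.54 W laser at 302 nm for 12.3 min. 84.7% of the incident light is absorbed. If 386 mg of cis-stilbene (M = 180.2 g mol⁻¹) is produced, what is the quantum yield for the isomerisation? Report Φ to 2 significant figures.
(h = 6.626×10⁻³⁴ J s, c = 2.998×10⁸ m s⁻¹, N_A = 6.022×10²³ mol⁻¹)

Φ = 0.53

Product: 386 mg / 180.2 g mol⁻¹ = 0.002142 mol.
Photon energy at 302 nm: hc/λ = (6.626×10⁻³⁴)(2.998×10⁸)/(302×10⁻⁹) = 6.578×10⁻¹⁹ J.
Energy delivered: (2.54 W)(738 s) = 1875 J.
Photons incident: 1875 / 6.578×10⁻¹⁹ = 2.850×10²¹, i.e. 2.850×10²¹/6.022×10²³ = 0.004733 mol.
Photons absorbed: 0.847 × 0.004733 = 0.004009 mol.
Φ = 0.002142 mol / 0.004009 mol photons = 0.53.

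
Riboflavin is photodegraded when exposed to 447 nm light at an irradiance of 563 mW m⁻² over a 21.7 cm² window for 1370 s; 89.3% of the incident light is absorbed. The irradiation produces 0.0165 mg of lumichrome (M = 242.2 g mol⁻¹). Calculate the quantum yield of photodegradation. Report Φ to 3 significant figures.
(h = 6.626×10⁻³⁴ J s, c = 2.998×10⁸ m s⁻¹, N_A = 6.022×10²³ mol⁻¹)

Product: 0.0165 mg / 242.2 g mol⁻¹ = 6.813×10⁻⁸ mol.
Photon energy at 447 nm: hc/λ = (6.626×10⁻³⁴)(2.998×10⁸)/(447×10⁻⁹) = 4.444×10⁻¹⁹ J.
Energy delivered: (563 mW m⁻²)(21.7×10⁻⁴ m²)(1370 s) = 1.674 J.
Photons incident: 1.674 / 4.444×10⁻¹⁹ = 3.767×10¹⁸, i.e. 3.767×10¹⁸/6.022×10²³ = 6.255×10⁻⁶ mol.
Photons absorbed: 0.893 × 6.255×10⁻⁶ = 5.586×10⁻⁶ mol.
Φ = 6.813×10⁻⁸ mol / 5.586×10⁻⁶ mol photons = 0.0122.

Φ = 0.0122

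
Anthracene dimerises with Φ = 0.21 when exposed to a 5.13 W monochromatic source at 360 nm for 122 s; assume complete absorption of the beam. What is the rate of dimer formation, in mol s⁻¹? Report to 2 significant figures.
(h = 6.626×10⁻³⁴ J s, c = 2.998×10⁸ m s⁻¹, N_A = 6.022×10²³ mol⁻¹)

Photon energy at 360 nm: hc/λ = (6.626×10⁻³⁴)(2.998×10⁸)/(360×10⁻⁹) = 5.518×10⁻¹⁹ J.
Energy delivered: (5.13 W)(122 s) = 625.9 J.
Photons incident: 625.9 / 5.518×10⁻¹⁹ = 1.134×10²¹, i.e. 1.134×10²¹/6.022×10²³ = 0.001883 mol.
Product formed: 0.21 × 0.001883 = 3.954×10⁻⁴ mol.
Rate: 3.954×10⁻⁴ / 122 s = 3.2×10⁻⁶ mol s⁻¹.

3.2×10⁻⁶ mol s⁻¹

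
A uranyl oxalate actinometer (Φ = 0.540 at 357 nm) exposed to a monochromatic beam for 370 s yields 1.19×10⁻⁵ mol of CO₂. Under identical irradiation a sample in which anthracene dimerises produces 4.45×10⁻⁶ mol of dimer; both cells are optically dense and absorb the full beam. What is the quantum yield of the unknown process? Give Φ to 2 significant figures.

Φ = 0.20

Photons absorbed by the actinometer: 1.19×10⁻⁵ / 0.540 = 2.204×10⁻⁵ mol.
Φ(unknown) = 4.45×10⁻⁶ / 2.204×10⁻⁵ = 0.20.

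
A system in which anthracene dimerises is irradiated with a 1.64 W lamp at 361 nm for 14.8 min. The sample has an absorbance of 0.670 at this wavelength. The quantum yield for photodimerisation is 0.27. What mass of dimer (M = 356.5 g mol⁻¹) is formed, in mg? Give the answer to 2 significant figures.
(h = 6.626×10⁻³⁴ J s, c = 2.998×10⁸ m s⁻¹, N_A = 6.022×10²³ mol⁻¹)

330 mg

Photon energy at 361 nm: hc/λ = (6.626×10⁻³⁴)(2.998×10⁸)/(361×10⁻⁹) = 5.503×10⁻¹⁹ J.
Energy delivered: (1.64 W)(888 s) = 1456 J.
Photons incident: 1456 / 5.503×10⁻¹⁹ = 2.646×10²¹, i.e. 2.646×10²¹/6.022×10²³ = 0.004394 mol.
Fraction absorbed: 1 − 10^(−0.670) = 0.7862.
Photons absorbed: 0.7862 × 0.004394 = 0.003455 mol.
Product: Φ × n_abs = 0.27 × 0.003455 = 9.329×10⁻⁴ mol.
Mass: 9.329×10⁻⁴ × 356.5 = 0.3326 g = 330 mg.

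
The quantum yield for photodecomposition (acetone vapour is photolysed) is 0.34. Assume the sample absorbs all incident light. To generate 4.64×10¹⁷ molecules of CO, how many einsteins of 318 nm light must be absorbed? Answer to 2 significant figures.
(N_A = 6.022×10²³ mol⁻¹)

Product: 4.64×10¹⁷ / 6.022×10²³ = 7.705×10⁻⁷ mol.
Photons that must be absorbed: 7.705×10⁻⁷ / 0.34 = 2.266×10⁻⁶ mol.

2.3×10⁻⁶ einstein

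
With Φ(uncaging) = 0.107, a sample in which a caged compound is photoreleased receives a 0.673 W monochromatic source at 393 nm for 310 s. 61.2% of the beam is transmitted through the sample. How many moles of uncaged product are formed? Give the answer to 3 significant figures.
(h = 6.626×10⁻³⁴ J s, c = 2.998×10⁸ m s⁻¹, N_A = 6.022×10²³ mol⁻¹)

2.85×10⁻⁵ mol

Photon energy at 393 nm: hc/λ = (6.626×10⁻³⁴)(2.998×10⁸)/(393×10⁻⁹) = 5.055×10⁻¹⁹ J.
Energy delivered: (0.673 W)(310 s) = 208.6 J.
Photons incident: 208.6 / 5.055×10⁻¹⁹ = 4.127×10²⁰, i.e. 4.127×10²⁰/6.022×10²³ = 6.853×10⁻⁴ mol.
Fraction absorbed: 1 − 61.2/100 = 0.3880.
Photons absorbed: 0.3880 × 6.853×10⁻⁴ = 2.659×10⁻⁴ mol.
Product: Φ × n_abs = 0.107 × 2.659×10⁻⁴ = 2.845×10⁻⁵ mol.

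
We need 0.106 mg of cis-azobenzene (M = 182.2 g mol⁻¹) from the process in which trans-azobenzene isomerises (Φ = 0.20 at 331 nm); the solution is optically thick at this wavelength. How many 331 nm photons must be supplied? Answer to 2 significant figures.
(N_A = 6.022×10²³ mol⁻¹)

1.8×10¹⁸ photons

Product: 0.106 mg / 182.2 g mol⁻¹ = 5.818×10⁻⁷ mol.
Photons that must be absorbed: 5.818×10⁻⁷ / 0.20 = 2.909×10⁻⁶ mol.
Photon count: 2.909×10⁻⁶ × 6.022×10²³ = 1.8×10¹⁸.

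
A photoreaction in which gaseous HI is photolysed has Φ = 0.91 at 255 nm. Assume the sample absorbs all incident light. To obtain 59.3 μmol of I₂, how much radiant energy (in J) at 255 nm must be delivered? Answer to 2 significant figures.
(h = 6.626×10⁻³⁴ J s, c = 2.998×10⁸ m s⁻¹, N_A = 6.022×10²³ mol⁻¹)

31 J

Product: 59.3 μmol = 5.93×10⁻⁵ mol.
Photons that must be absorbed: 5.93×10⁻⁵ / 0.91 = 6.516×10⁻⁵ mol.
Photon energy: hc/λ = 7.790×10⁻¹⁹ J; per mole, 4.691×10⁵ J mol⁻¹.
Energy required: 6.516×10⁻⁵ × 4.691×10⁵ = 31 J.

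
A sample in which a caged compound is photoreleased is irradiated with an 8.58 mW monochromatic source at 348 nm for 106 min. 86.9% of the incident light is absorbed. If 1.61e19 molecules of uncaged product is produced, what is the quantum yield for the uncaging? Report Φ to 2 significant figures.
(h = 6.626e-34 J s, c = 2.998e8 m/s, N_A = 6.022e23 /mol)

Product: 1.61e19 / 6.022e23 = 2.674e-5 mol.
Photon energy at 348 nm: hc/λ = (6.626e-34)(2.998e8)/(348e-9) = 5.708e-19 J.
Energy delivered: (8.58 mW)(6360 s) = 54.57 J.
Photons incident: 54.57 / 5.708e-19 = 9.560e19, i.e. 9.560e19/6.022e23 = 1.588e-4 mol.
Photons absorbed: 0.869 × 1.588e-4 = 1.380e-4 mol.
Φ = 2.674e-5 mol / 1.380e-4 mol photons = 0.19.

Φ = 0.19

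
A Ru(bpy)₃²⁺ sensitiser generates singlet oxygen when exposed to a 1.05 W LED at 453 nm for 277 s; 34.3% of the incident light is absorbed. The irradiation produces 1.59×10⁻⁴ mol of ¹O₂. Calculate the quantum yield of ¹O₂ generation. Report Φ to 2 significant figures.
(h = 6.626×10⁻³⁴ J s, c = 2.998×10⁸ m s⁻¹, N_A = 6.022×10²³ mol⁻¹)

Φ = 0.42

Photon energy at 453 nm: hc/λ = (6.626×10⁻³⁴)(2.998×10⁸)/(453×10⁻⁹) = 4.385×10⁻¹⁹ J.
Energy delivered: (1.05 W)(277 s) = 290.9 J.
Photons incident: 290.9 / 4.385×10⁻¹⁹ = 6.634×10²⁰, i.e. 6.634×10²⁰/6.022×10²³ = 0.001102 mol.
Photons absorbed: 0.343 × 0.001102 = 3.780×10⁻⁴ mol.
Φ = 1.59×10⁻⁴ mol / 3.780×10⁻⁴ mol photons = 0.42.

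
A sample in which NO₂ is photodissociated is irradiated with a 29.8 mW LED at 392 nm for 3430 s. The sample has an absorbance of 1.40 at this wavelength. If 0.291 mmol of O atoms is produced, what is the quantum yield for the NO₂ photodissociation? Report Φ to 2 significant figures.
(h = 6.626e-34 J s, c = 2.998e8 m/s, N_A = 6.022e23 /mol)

Product: 0.291 mmol = 2.91e-4 mol.
Photon energy at 392 nm: hc/λ = (6.626e-34)(2.998e8)/(392e-9) = 5.068e-19 J.
Energy delivered: (29.8 mW)(3430 s) = 102.2 J.
Photons incident: 102.2 / 5.068e-19 = 2.017e20, i.e. 2.017e20/6.022e23 = 3.349e-4 mol.
Fraction absorbed: 1 − 10^(−1.40) = 0.9602.
Photons absorbed: 0.9602 × 3.349e-4 = 3.216e-4 mol.
Φ = 2.91e-4 mol / 3.216e-4 mol photons = 0.90.

Φ = 0.90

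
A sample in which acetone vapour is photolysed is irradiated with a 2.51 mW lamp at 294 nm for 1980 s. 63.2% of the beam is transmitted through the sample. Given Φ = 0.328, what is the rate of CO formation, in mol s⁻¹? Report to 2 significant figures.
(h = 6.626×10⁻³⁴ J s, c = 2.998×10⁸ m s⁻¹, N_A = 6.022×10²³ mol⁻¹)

Photon energy at 294 nm: hc/λ = (6.626×10⁻³⁴)(2.998×10⁸)/(294×10⁻⁹) = 6.757×10⁻¹⁹ J.
Energy delivered: (2.51 mW)(1980 s) = 4.970 J.
Photons incident: 4.970 / 6.757×10⁻¹⁹ = 7.355×10¹⁸, i.e. 7.355×10¹⁸/6.022×10²³ = 1.221×10⁻⁵ mol.
Fraction absorbed: 1 − 63.2/100 = 0.3680.
Photons absorbed: 0.3680 × 1.221×10⁻⁵ = 4.493×10⁻⁶ mol.
Product formed: 0.328 × 4.493×10⁻⁶ = 1.474×10⁻⁶ mol.
Rate: 1.474×10⁻⁶ / 1980 s = 7.4×10⁻¹⁰ mol s⁻¹.

7.4×10⁻¹⁰ mol s⁻¹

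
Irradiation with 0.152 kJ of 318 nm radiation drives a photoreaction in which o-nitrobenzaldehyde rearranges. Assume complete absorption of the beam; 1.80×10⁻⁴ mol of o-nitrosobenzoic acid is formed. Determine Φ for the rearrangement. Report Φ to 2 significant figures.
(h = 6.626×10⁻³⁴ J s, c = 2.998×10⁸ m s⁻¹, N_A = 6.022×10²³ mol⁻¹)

Φ = 0.45

Photon energy at 318 nm: hc/λ = (6.626×10⁻³⁴)(2.998×10⁸)/(318×10⁻⁹) = 6.247×10⁻¹⁹ J.
Incident energy: 0.152 kJ = 152 J.
Photons incident: 152 / 6.247×10⁻¹⁹ = 2.433×10²⁰, i.e. 2.433×10²⁰/6.022×10²³ = 4.040×10⁻⁴ mol.
Φ = 1.80×10⁻⁴ mol / 4.040×10⁻⁴ mol photons = 0.45.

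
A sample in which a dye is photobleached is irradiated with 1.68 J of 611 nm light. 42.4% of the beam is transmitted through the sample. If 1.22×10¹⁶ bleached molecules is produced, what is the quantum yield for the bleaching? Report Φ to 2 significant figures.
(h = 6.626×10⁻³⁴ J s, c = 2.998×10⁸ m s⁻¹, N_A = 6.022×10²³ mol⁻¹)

Φ = 0.0041

Product: 1.22×10¹⁶ / 6.022×10²³ = 2.026×10⁻⁸ mol.
Photon energy at 611 nm: hc/λ = (6.626×10⁻³⁴)(2.998×10⁸)/(611×10⁻⁹) = 3.251×10⁻¹⁹ J.
Photons incident: 1.68 / 3.251×10⁻¹⁹ = 5.168×10¹⁸, i.e. 5.168×10¹⁸/6.022×10²³ = 8.582×10⁻⁶ mol.
Fraction absorbed: 1 − 42.4/100 = 0.5760.
Photons absorbed: 0.5760 × 8.582×10⁻⁶ = 4.943×10⁻⁶ mol.
Φ = 2.026×10⁻⁸ mol / 4.943×10⁻⁶ mol photons = 0.0041.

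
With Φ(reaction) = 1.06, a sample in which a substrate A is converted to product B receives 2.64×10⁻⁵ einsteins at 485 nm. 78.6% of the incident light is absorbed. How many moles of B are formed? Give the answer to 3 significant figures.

2.20×10⁻⁵ mol

Photons absorbed: 0.786 × 2.64×10⁻⁵ = 2.075×10⁻⁵ mol.
Product: Φ × n_abs = 1.06 × 2.075×10⁻⁵ = 2.200×10⁻⁵ mol.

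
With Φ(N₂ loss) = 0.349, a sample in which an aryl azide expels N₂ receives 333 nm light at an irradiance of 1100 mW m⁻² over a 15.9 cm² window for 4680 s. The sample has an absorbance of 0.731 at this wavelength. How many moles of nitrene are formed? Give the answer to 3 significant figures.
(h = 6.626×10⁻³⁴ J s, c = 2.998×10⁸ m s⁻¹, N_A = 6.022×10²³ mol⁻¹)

6.47×10⁻⁶ mol

Photon energy at 333 nm: hc/λ = (6.626×10⁻³⁴)(2.998×10⁸)/(333×10⁻⁹) = 5.965×10⁻¹⁹ J.
Energy delivered: (1100 mW m⁻²)(15.9×10⁻⁴ m²)(4680 s) = 8.185 J.
Photons incident: 8.185 / 5.965×10⁻¹⁹ = 1.372×10¹⁹, i.e. 1.372×10¹⁹/6.022×10²³ = 2.278×10⁻⁵ mol.
Fraction absorbed: 1 − 10^(−0.731) = 0.8142.
Photons absorbed: 0.8142 × 2.278×10⁻⁵ = 1.855×10⁻⁵ mol.
Product: Φ × n_abs = 0.349 × 1.855×10⁻⁵ = 6.474×10⁻⁶ mol.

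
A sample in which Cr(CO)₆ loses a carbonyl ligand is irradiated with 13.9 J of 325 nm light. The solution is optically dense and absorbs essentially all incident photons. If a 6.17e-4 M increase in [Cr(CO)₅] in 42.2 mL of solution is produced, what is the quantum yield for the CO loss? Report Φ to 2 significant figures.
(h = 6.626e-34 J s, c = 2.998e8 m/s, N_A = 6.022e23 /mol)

Φ = 0.69

Product: (6.17e-4 M)(0.0422 L) = 2.604e-5 mol.
Photon energy at 325 nm: hc/λ = (6.626e-34)(2.998e8)/(325e-9) = 6.112e-19 J.
Photons incident: 13.9 / 6.112e-19 = 2.274e19, i.e. 2.274e19/6.022e23 = 3.776e-5 mol.
Φ = 2.604e-5 mol / 3.776e-5 mol photons = 0.69.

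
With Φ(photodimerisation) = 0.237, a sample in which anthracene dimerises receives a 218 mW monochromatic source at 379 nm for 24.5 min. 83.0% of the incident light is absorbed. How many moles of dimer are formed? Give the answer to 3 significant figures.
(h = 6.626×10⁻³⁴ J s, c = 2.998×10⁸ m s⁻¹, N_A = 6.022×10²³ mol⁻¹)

Photon energy at 379 nm: hc/λ = (6.626×10⁻³⁴)(2.998×10⁸)/(379×10⁻⁹) = 5.241×10⁻¹⁹ J.
Energy delivered: (218 mW)(1470 s) = 320.5 J.
Photons incident: 320.5 / 5.241×10⁻¹⁹ = 6.115×10²⁰, i.e. 6.115×10²⁰/6.022×10²³ = 0.001015 mol.
Photons absorbed: 0.830 × 0.001015 = 8.425×10⁻⁴ mol.
Product: Φ × n_abs = 0.237 × 8.425×10⁻⁴ = 1.997×10⁻⁴ mol.

2.00×10⁻⁴ mol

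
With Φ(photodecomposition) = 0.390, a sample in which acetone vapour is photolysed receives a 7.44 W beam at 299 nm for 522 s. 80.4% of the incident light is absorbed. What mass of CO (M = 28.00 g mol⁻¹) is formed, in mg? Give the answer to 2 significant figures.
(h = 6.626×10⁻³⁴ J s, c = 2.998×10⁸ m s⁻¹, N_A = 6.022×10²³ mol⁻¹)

85 mg

Photon energy at 299 nm: hc/λ = (6.626×10⁻³⁴)(2.998×10⁸)/(299×10⁻⁹) = 6.644×10⁻¹⁹ J.
Energy delivered: (7.44 W)(522 s) = 3884 J.
Photons incident: 3884 / 6.644×10⁻¹⁹ = 5.846×10²¹, i.e. 5.846×10²¹/6.022×10²³ = 0.009708 mol.
Photons absorbed: 0.804 × 0.009708 = 0.007805 mol.
Product: Φ × n_abs = 0.390 × 0.007805 = 0.003044 mol.
Mass: 0.003044 × 28.00 = 0.08523 g = 85 mg.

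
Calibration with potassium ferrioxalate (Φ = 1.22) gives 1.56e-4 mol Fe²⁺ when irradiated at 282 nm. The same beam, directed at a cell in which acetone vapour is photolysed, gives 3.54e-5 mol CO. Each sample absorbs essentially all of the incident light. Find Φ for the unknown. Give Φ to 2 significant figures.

Φ = 0.28

Photons absorbed by the actinometer: 1.56e-4 / 1.22 = 1.279e-4 mol.
Φ(unknown) = 3.54e-5 / 1.279e-4 = 0.28.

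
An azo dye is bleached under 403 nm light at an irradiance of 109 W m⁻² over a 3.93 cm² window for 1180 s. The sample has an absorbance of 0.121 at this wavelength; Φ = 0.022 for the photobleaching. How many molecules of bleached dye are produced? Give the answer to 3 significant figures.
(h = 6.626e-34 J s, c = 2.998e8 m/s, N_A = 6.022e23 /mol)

5.49e17 molecules

Photon energy at 403 nm: hc/λ = (6.626e-34)(2.998e8)/(403e-9) = 4.929e-19 J.
Energy delivered: (109 W m⁻²)(3.93e-4 m²)(1180 s) = 50.55 J.
Photons incident: 50.55 / 4.929e-19 = 1.026e20, i.e. 1.026e20/6.022e23 = 1.704e-4 mol.
Fraction absorbed: 1 − 10^(−0.121) = 0.2432.
Photons absorbed: 0.2432 × 1.704e-4 = 4.144e-5 mol.
Product: Φ × n_abs = 0.022 × 4.144e-5 = 9.117e-7 mol.
As a count: 9.117e-7 × 6.022e23 = 5.49e17.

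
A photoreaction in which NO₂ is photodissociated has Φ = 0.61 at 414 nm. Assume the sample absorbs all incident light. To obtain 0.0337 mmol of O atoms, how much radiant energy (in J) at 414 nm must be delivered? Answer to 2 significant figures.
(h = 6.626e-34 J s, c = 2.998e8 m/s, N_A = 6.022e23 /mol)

Product: 0.0337 mmol = 3.37e-5 mol.
Photons that must be absorbed: 3.37e-5 / 0.61 = 5.525e-5 mol.
Photon energy: hc/λ = 4.798e-19 J; per mole, 2.889e5 J mol⁻¹.
Energy required: 5.525e-5 × 2.889e5 = 16 J.

16 J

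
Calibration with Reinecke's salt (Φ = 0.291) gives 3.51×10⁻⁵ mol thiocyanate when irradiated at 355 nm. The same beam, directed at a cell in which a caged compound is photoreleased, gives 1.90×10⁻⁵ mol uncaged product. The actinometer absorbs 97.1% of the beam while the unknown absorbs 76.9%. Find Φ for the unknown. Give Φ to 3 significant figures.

Φ = 0.199

Photons absorbed by the actinometer: 3.51×10⁻⁵ / 0.291 = 1.206×10⁻⁴ mol.
Incident flux: 1.206×10⁻⁴ / 0.971 = 1.242×10⁻⁴ einstein.
Absorbed by unknown: 0.769 × 1.242×10⁻⁴ = 9.551×10⁻⁵ mol.
Φ(unknown) = 1.90×10⁻⁵ / 9.551×10⁻⁵ = 0.199.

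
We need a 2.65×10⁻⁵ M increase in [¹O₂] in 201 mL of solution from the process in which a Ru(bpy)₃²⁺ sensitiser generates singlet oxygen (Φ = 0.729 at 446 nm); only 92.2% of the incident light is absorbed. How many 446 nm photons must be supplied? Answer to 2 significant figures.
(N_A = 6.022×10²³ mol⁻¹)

4.8×10¹⁸ photons

Product: (2.65×10⁻⁵ M)(0.201 L) = 5.327×10⁻⁶ mol.
Photons that must be absorbed: 5.327×10⁻⁶ / 0.729 = 7.307×10⁻⁶ mol.
Incident photons needed: 7.307×10⁻⁶ / 0.922 = 7.925×10⁻⁶ mol.
Photon count: 7.925×10⁻⁶ × 6.022×10²³ = 4.8×10¹⁸.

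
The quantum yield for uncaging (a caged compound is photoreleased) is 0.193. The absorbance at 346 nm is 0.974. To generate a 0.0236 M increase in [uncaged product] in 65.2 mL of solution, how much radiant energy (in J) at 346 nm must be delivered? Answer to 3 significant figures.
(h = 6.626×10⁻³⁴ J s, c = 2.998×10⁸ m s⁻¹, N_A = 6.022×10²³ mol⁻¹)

Product: (0.0236 M)(0.0652 L) = 0.001539 mol.
Photons that must be absorbed: 0.001539 / 0.193 = 0.007974 mol.
Fraction absorbed: 1 − 10^(−0.974) = 0.8938.
Incident photons needed: 0.007974 / 0.8938 = 0.008921 mol.
Photon energy: hc/λ = 5.741×10⁻¹⁹ J; per mole, 3.457×10⁵ J mol⁻¹.
Energy required: 0.008921 × 3.457×10⁵ = 3080 J.

3080 J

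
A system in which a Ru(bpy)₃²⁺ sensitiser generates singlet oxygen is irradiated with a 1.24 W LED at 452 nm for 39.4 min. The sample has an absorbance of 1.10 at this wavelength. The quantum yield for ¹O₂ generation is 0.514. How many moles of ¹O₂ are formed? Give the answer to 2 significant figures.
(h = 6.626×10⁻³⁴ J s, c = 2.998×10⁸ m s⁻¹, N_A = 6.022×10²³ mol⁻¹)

0.0052 mol

Photon energy at 452 nm: hc/λ = (6.626×10⁻³⁴)(2.998×10⁸)/(452×10⁻⁹) = 4.395×10⁻¹⁹ J.
Energy delivered: (1.24 W)(2364 s) = 2931 J.
Photons incident: 2931 / 4.395×10⁻¹⁹ = 6.669×10²¹, i.e. 6.669×10²¹/6.022×10²³ = 0.01107 mol.
Fraction absorbed: 1 − 10^(−1.10) = 0.9206.
Photons absorbed: 0.9206 × 0.01107 = 0.01019 mol.
Product: Φ × n_abs = 0.514 × 0.01019 = 0.005238 mol.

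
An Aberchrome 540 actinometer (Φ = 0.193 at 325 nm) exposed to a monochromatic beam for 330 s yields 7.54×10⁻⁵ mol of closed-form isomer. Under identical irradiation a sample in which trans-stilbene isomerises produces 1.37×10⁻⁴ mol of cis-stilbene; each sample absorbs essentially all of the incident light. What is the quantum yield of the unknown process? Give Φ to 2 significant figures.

Photons absorbed by the actinometer: 7.54×10⁻⁵ / 0.193 = 3.907×10⁻⁴ mol.
Φ(unknown) = 1.37×10⁻⁴ / 3.907×10⁻⁴ = 0.35.

Φ = 0.35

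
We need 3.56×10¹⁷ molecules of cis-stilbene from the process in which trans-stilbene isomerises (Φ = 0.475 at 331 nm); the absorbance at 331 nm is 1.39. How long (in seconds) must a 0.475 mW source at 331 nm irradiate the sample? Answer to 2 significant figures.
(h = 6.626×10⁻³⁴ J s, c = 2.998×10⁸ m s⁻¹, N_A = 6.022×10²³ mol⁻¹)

Product: 3.56×10¹⁷ / 6.022×10²³ = 5.912×10⁻⁷ mol.
Photons that must be absorbed: 5.912×10⁻⁷ / 0.475 = 1.245×10⁻⁶ mol.
Fraction absorbed: 1 − 10^(−1.39) = 0.9593.
Incident photons needed: 1.245×10⁻⁶ / 0.9593 = 1.298×10⁻⁶ mol.
Photon energy: hc/λ = 6.001×10⁻¹⁹ J; per mole, 3.614×10⁵ J mol⁻¹.
Energy required: 1.298×10⁻⁶ × 3.614×10⁵ = 0.4691 J.
Time: 0.4691 J / 0.000475 W = 990 s.

t ≈ 990 s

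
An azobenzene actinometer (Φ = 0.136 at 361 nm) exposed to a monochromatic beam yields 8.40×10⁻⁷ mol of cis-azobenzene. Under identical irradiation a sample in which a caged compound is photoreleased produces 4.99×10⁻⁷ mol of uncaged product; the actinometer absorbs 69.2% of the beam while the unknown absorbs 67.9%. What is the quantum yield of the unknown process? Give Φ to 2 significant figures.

Φ = 0.082

Photons absorbed by the actinometer: 8.40×10⁻⁷ / 0.136 = 6.176×10⁻⁶ mol.
Incident flux: 6.176×10⁻⁶ / 0.692 = 8.925×10⁻⁶ einstein.
Absorbed by unknown: 0.679 × 8.925×10⁻⁶ = 6.060×10⁻⁶ mol.
Φ(unknown) = 4.99×10⁻⁷ / 6.060×10⁻⁶ = 0.082.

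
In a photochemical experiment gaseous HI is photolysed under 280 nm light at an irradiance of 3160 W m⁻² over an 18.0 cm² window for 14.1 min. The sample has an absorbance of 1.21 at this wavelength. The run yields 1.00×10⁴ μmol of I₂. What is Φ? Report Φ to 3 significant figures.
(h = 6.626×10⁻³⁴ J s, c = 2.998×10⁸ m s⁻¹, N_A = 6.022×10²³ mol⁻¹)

Φ = 0.946

Product: 1.00×10⁴ μmol = 0.0100 mol.
Photon energy at 280 nm: hc/λ = (6.626×10⁻³⁴)(2.998×10⁸)/(280×10⁻⁹) = 7.095×10⁻¹⁹ J.
Energy delivered: (3160 W m⁻²)(18.0×10⁻⁴ m²)(846 s) = 4812 J.
Photons incident: 4812 / 7.095×10⁻¹⁹ = 6.782×10²¹, i.e. 6.782×10²¹/6.022×10²³ = 0.01126 mol.
Fraction absorbed: 1 − 10^(−1.21) = 0.9383.
Photons absorbed: 0.9383 × 0.01126 = 0.01057 mol.
Φ = 0.0100 mol / 0.01057 mol photons = 0.946.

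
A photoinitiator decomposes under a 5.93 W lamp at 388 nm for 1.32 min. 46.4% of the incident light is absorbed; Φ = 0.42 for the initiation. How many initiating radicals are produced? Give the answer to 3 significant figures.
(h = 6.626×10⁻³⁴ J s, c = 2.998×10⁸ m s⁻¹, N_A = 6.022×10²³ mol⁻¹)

Photon energy at 388 nm: hc/λ = (6.626×10⁻³⁴)(2.998×10⁸)/(388×10⁻⁹) = 5.120×10⁻¹⁹ J.
Energy delivered: (5.93 W)(79.2 s) = 469.7 J.
Photons incident: 469.7 / 5.120×10⁻¹⁹ = 9.174×10²⁰, i.e. 9.174×10²⁰/6.022×10²³ = 0.001523 mol.
Photons absorbed: 0.464 × 0.001523 = 7.067×10⁻⁴ mol.
Product: Φ × n_abs = 0.42 × 7.067×10⁻⁴ = 2.968×10⁻⁴ mol.
As a count: 2.968×10⁻⁴ × 6.022×10²³ = 1.79×10²⁰.

1.79×10²⁰ initiating radicals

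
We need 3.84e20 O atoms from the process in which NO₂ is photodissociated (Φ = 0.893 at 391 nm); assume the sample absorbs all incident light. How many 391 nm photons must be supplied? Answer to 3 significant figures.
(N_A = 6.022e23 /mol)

Product: 3.84e20 / 6.022e23 = 6.377e-4 mol.
Photons that must be absorbed: 6.377e-4 / 0.893 = 7.141e-4 mol.
Photon count: 7.141e-4 × 6.022e23 = 4.30e20.

4.30e20 photons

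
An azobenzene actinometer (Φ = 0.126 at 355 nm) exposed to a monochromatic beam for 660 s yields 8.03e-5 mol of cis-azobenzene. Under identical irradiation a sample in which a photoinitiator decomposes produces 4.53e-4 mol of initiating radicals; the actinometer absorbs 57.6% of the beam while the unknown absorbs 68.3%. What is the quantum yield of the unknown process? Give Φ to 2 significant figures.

Φ = 0.60

Photons absorbed by the actinometer: 8.03e-5 / 0.126 = 6.373e-4 mol.
Incident flux: 6.373e-4 / 0.576 = 0.001106 einstein.
Absorbed by unknown: 0.683 × 0.001106 = 7.554e-4 mol.
Φ(unknown) = 4.53e-4 / 7.554e-4 = 0.60.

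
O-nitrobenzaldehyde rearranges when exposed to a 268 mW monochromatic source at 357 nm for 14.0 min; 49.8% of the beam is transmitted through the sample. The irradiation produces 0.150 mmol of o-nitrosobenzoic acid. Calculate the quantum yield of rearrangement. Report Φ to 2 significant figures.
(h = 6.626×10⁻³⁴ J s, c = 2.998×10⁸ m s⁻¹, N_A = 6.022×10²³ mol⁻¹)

Φ = 0.44

Product: 0.150 mmol = 1.50×10⁻⁴ mol.
Photon energy at 357 nm: hc/λ = (6.626×10⁻³⁴)(2.998×10⁸)/(357×10⁻⁹) = 5.564×10⁻¹⁹ J.
Energy delivered: (268 mW)(840 s) = 225.1 J.
Photons incident: 225.1 / 5.564×10⁻¹⁹ = 4.046×10²⁰, i.e. 4.046×10²⁰/6.022×10²³ = 6.719×10⁻⁴ mol.
Fraction absorbed: 1 − 49.8/100 = 0.5020.
Photons absorbed: 0.5020 × 6.719×10⁻⁴ = 3.373×10⁻⁴ mol.
Φ = 1.50×10⁻⁴ mol / 3.373×10⁻⁴ mol photons = 0.44.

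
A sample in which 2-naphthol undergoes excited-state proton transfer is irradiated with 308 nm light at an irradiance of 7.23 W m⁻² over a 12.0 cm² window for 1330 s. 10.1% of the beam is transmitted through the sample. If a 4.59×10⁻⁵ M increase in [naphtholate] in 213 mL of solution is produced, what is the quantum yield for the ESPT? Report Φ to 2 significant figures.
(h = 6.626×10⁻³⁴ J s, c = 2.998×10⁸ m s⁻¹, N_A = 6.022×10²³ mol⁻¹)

Φ = 0.37

Product: (4.59×10⁻⁵ M)(0.213 L) = 9.777×10⁻⁶ mol.
Photon energy at 308 nm: hc/λ = (6.626×10⁻³⁴)(2.998×10⁸)/(308×10⁻⁹) = 6.450×10⁻¹⁹ J.
Energy delivered: (7.23 W m⁻²)(12.0×10⁻⁴ m²)(1330 s) = 11.54 J.
Photons incident: 11.54 / 6.450×10⁻¹⁹ = 1.789×10¹⁹, i.e. 1.789×10¹⁹/6.022×10²³ = 2.971×10⁻⁵ mol.
Fraction absorbed: 1 − 10.1/100 = 0.8990.
Photons absorbed: 0.8990 × 2.971×10⁻⁵ = 2.671×10⁻⁵ mol.
Φ = 9.777×10⁻⁶ mol / 2.671×10⁻⁵ mol photons = 0.37.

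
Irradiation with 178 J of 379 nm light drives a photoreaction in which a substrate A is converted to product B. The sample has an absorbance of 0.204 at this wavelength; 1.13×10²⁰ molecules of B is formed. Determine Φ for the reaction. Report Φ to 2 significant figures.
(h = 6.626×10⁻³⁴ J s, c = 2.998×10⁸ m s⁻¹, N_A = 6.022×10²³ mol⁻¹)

Φ = 0.89

Product: 1.13×10²⁰ / 6.022×10²³ = 1.876×10⁻⁴ mol.
Photon energy at 379 nm: hc/λ = (6.626×10⁻³⁴)(2.998×10⁸)/(379×10⁻⁹) = 5.241×10⁻¹⁹ J.
Photons incident: 178 / 5.241×10⁻¹⁹ = 3.396×10²⁰, i.e. 3.396×10²⁰/6.022×10²³ = 5.639×10⁻⁴ mol.
Fraction absorbed: 1 − 10^(−0.204) = 0.3748.
Photons absorbed: 0.3748 × 5.639×10⁻⁴ = 2.113×10⁻⁴ mol.
Φ = 1.876×10⁻⁴ mol / 2.113×10⁻⁴ mol photons = 0.89.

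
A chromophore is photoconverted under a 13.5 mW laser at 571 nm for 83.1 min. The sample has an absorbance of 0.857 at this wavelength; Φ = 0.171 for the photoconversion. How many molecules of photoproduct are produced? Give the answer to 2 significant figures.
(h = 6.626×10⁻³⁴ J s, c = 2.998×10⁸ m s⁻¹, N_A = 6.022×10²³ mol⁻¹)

2.8×10¹⁹ molecules

Photon energy at 571 nm: hc/λ = (6.626×10⁻³⁴)(2.998×10⁸)/(571×10⁻⁹) = 3.479×10⁻¹⁹ J.
Energy delivered: (13.5 mW)(4986 s) = 67.31 J.
Photons incident: 67.31 / 3.479×10⁻¹⁹ = 1.935×10²⁰, i.e. 1.935×10²⁰/6.022×10²³ = 3.213×10⁻⁴ mol.
Fraction absorbed: 1 − 10^(−0.857) = 0.8610.
Photons absorbed: 0.8610 × 3.213×10⁻⁴ = 2.766×10⁻⁴ mol.
Product: Φ × n_abs = 0.171 × 2.766×10⁻⁴ = 4.730×10⁻⁵ mol.
As a count: 4.730×10⁻⁵ × 6.022×10²³ = 2.8×10¹⁹.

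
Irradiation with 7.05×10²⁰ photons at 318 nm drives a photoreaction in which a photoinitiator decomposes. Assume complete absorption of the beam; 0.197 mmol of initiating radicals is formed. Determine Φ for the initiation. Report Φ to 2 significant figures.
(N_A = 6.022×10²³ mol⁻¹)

Product: 0.197 mmol = 1.97×10⁻⁴ mol.
Moles of photons: 7.05×10²⁰ / 6.022×10²³ = 0.001171 mol.
Φ = 1.97×10⁻⁴ mol / 0.001171 mol photons = 0.17.

Φ = 0.17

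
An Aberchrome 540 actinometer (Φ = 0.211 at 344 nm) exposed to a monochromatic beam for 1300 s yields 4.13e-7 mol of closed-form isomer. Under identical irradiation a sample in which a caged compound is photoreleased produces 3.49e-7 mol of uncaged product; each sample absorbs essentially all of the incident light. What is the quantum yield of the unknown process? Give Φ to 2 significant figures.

Photons absorbed by the actinometer: 4.13e-7 / 0.211 = 1.957e-6 mol.
Φ(unknown) = 3.49e-7 / 1.957e-6 = 0.18.

Φ = 0.18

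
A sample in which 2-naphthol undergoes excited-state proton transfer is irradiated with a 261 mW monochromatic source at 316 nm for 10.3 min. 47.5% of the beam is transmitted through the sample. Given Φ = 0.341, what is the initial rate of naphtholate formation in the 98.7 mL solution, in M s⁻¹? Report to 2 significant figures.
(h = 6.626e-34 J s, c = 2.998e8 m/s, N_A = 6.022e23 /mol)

1.3e-6 M s⁻¹

Photon energy at 316 nm: hc/λ = (6.626e-34)(2.998e8)/(316e-9) = 6.286e-19 J.
Energy delivered: (261 mW)(618 s) = 161.3 J.
Photons incident: 161.3 / 6.286e-19 = 2.566e20, i.e. 2.566e20/6.022e23 = 4.261e-4 mol.
Fraction absorbed: 1 − 47.5/100 = 0.5250.
Photons absorbed: 0.5250 × 4.261e-4 = 2.237e-4 mol.
Product formed: 0.341 × 2.237e-4 = 7.628e-5 mol.
Rate: 7.628e-5 mol / (618 s × 0.0987 L) = 1.3e-6 M s⁻¹.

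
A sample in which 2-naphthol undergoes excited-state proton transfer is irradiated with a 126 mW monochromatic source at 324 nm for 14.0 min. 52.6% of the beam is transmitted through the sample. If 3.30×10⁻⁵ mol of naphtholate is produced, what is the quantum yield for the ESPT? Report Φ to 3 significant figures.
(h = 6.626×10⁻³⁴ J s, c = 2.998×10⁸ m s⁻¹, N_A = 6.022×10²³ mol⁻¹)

Φ = 0.243

Photon energy at 324 nm: hc/λ = (6.626×10⁻³⁴)(2.998×10⁸)/(324×10⁻⁹) = 6.131×10⁻¹⁹ J.
Energy delivered: (126 mW)(840 s) = 105.8 J.
Photons incident: 105.8 / 6.131×10⁻¹⁹ = 1.726×10²⁰, i.e. 1.726×10²⁰/6.022×10²³ = 2.866×10⁻⁴ mol.
Fraction absorbed: 1 − 52.6/100 = 0.4740.
Photons absorbed: 0.4740 × 2.866×10⁻⁴ = 1.358×10⁻⁴ mol.
Φ = 3.30×10⁻⁵ mol / 1.358×10⁻⁴ mol photons = 0.243.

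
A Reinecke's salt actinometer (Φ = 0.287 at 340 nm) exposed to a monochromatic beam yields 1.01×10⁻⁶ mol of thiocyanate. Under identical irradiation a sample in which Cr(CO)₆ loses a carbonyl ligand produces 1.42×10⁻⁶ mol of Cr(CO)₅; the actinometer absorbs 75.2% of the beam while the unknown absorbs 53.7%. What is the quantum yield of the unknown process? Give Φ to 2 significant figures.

Φ = 0.57

Photons absorbed by the actinometer: 1.01×10⁻⁶ / 0.287 = 3.519×10⁻⁶ mol.
Incident flux: 3.519×10⁻⁶ / 0.752 = 4.680×10⁻⁶ einstein.
Absorbed by unknown: 0.537 × 4.680×10⁻⁶ = 2.513×10⁻⁶ mol.
Φ(unknown) = 1.42×10⁻⁶ / 2.513×10⁻⁶ = 0.57.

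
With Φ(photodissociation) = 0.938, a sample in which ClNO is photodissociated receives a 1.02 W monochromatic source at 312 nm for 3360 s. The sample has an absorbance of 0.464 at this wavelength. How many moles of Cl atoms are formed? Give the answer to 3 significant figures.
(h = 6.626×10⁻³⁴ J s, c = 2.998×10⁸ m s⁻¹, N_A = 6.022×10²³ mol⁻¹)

Photon energy at 312 nm: hc/λ = (6.626×10⁻³⁴)(2.998×10⁸)/(312×10⁻⁹) = 6.367×10⁻¹⁹ J.
Energy delivered: (1.02 W)(3360 s) = 3427 J.
Photons incident: 3427 / 6.367×10⁻¹⁹ = 5.382×10²¹, i.e. 5.382×10²¹/6.022×10²³ = 0.008937 mol.
Fraction absorbed: 1 − 10^(−0.464) = 0.6564.
Photons absorbed: 0.6564 × 0.008937 = 0.005866 mol.
Product: Φ × n_abs = 0.938 × 0.005866 = 0.005502 mol.

0.00550 mol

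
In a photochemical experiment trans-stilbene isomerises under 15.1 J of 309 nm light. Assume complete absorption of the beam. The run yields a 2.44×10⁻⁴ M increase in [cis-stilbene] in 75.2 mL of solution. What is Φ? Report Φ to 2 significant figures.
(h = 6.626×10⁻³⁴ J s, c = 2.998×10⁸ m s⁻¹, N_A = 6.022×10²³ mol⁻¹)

Φ = 0.47

Product: (2.44×10⁻⁴ M)(0.0752 L) = 1.835×10⁻⁵ mol.
Photon energy at 309 nm: hc/λ = (6.626×10⁻³⁴)(2.998×10⁸)/(309×10⁻⁹) = 6.429×10⁻¹⁹ J.
Photons incident: 15.1 / 6.429×10⁻¹⁹ = 2.349×10¹⁹, i.e. 2.349×10¹⁹/6.022×10²³ = 3.901×10⁻⁵ mol.
Φ = 1.835×10⁻⁵ mol / 3.901×10⁻⁵ mol photons = 0.47.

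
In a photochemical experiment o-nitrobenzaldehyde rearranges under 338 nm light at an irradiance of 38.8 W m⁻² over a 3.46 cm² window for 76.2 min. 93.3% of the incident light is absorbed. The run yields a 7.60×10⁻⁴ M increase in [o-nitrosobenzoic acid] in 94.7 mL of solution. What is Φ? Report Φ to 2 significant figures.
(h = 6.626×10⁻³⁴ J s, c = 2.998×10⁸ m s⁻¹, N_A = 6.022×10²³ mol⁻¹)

Φ = 0.44

Product: (7.60×10⁻⁴ M)(0.0947 L) = 7.197×10⁻⁵ mol.
Photon energy at 338 nm: hc/λ = (6.626×10⁻³⁴)(2.998×10⁸)/(338×10⁻⁹) = 5.877×10⁻¹⁹ J.
Energy delivered: (38.8 W m⁻²)(3.46×10⁻⁴ m²)(4572 s) = 61.38 J.
Photons incident: 61.38 / 5.877×10⁻¹⁹ = 1.044×10²⁰, i.e. 1.044×10²⁰/6.022×10²³ = 1.734×10⁻⁴ mol.
Photons absorbed: 0.933 × 1.734×10⁻⁴ = 1.618×10⁻⁴ mol.
Φ = 7.197×10⁻⁵ mol / 1.618×10⁻⁴ mol photons = 0.44.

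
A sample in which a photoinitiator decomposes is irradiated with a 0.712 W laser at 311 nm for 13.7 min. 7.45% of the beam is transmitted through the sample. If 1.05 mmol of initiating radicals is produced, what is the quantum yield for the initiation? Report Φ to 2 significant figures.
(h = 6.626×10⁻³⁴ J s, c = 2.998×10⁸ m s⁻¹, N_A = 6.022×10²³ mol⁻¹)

Φ = 0.75

Product: 1.05 mmol = 0.00105 mol.
Photon energy at 311 nm: hc/λ = (6.626×10⁻³⁴)(2.998×10⁸)/(311×10⁻⁹) = 6.387×10⁻¹⁹ J.
Energy delivered: (0.712 W)(822 s) = 585.3 J.
Photons incident: 585.3 / 6.387×10⁻¹⁹ = 9.164×10²⁰, i.e. 9.164×10²⁰/6.022×10²³ = 0.001522 mol.
Fraction absorbed: 1 − 7.45/100 = 0.9255.
Photons absorbed: 0.9255 × 0.001522 = 0.001409 mol.
Φ = 0.00105 mol / 0.001409 mol photons = 0.75.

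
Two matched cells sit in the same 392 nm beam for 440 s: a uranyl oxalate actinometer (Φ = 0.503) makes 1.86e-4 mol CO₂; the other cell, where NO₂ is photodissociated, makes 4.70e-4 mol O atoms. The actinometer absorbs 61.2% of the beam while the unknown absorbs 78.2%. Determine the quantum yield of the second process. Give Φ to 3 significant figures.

Φ = 0.995

Photons absorbed by the actinometer: 1.86e-4 / 0.503 = 3.698e-4 mol.
Incident flux: 3.698e-4 / 0.612 = 6.042e-4 einstein.
Absorbed by unknown: 0.782 × 6.042e-4 = 4.725e-4 mol.
Φ(unknown) = 4.70e-4 / 4.725e-4 = 0.995.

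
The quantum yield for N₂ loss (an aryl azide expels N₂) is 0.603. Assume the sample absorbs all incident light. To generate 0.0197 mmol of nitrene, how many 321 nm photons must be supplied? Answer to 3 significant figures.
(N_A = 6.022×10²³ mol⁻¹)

Product: 0.0197 mmol = 1.97×10⁻⁵ mol.
Photons that must be absorbed: 1.97×10⁻⁵ / 0.603 = 3.267×10⁻⁵ mol.
Photon count: 3.267×10⁻⁵ × 6.022×10²³ = 1.97×10¹⁹.

1.97×10¹⁹ photons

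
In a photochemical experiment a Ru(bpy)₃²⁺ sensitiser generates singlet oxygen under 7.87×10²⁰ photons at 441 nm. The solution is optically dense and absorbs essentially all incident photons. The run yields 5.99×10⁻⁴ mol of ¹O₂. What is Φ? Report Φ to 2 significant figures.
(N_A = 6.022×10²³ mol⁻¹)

Φ = 0.46

Moles of photons: 7.87×10²⁰ / 6.022×10²³ = 0.001307 mol.
Φ = 5.99×10⁻⁴ mol / 0.001307 mol photons = 0.46.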